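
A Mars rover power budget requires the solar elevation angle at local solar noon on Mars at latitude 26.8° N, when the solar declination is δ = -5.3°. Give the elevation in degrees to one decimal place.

At local noon the hour angle is zero, so the zenith angle equals |ϕ − δ| = |+26.8° − (-5.300°)| = 32.100°.
Elevation = 90° − 32.100° = 57.9°.

57.9°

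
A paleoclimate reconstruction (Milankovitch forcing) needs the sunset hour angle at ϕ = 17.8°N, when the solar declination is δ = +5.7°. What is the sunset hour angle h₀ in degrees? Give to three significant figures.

cos h₀ = −tan ϕ · tan δ = −tan(+17.8°) × tan(+5.700°) = -0.0320, so h₀ = 1.6028 rad = 91.84°.

h₀ = 91.8°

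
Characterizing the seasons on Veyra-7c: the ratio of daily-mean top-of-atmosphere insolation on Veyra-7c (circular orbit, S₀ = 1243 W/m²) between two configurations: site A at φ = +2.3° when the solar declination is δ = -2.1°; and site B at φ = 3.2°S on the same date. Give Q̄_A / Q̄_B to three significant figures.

Q̄_A / Q̄_B ≈ 0.995

— Configuration A (φ=+2.3°):
cos H₀ = −tan(+2.3°) tan(-2.100°) = 0.0015, H₀ = 1.5693 rad.
Bracket: H₀ sin φ sin δ + cos φ cos δ sin H₀ = 1.5693×0.04013×-0.03664 + 0.99919×0.99933×1.00000 = -0.002307 + 0.998521 = 0.996214.
Q̄ = (S₀/π) × [bracket] = (1243/π) × 0.996214 = 394.16 W/m².
— Configuration B (φ=-3.2°):
cos H₀ = −tan(-3.2°) tan(-2.100°) = -0.0021, H₀ = 1.5728 rad.
Bracket: H₀ sin φ sin δ + cos φ cos δ sin H₀ = 1.5728×-0.05582×-0.03664 + 0.99844×0.99933×1.00000 = 0.003217 + 0.997771 = 1.000988.
Q̄ = (S₀/π) × [bracket] = (1243/π) × 1.000988 = 396.05 W/m².
Ratio Q̄_A / Q̄_B = 394.16 / 396.05 = 0.9952.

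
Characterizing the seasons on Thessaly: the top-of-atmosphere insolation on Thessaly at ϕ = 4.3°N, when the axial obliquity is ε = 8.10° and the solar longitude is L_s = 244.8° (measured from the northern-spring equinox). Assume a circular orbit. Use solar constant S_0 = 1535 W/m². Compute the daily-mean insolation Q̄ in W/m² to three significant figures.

Solar declination: sin δ = sin ε · sin L_s = sin 8.10° × sin 244.8° = -0.12749, so δ = -7.325°.
cos h₀ = −tan(+4.3°) tan(-7.325°) = 0.0097, h₀ = 1.5611 rad.
Bracket: h₀ sin ϕ sin δ + cos ϕ cos δ sin h₀ = 1.5611×0.07498×-0.12749 + 0.99719×0.99184×0.99995 = -0.014923 + 0.989003 = 0.974080.
Q̄ = (S_0/π) × [bracket] = (1535/π) × 0.974080 = 475.9 W/m².

Q̄ ≈ 476 W/m²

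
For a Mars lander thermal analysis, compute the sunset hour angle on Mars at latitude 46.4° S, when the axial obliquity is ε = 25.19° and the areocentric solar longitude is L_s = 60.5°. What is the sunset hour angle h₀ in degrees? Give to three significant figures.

sin δ = sin 25.19° × sin 60.5° = 0.37044, so δ = +21.743°.
cos h₀ = −tan ϕ · tan δ = −tan(-46.4°) × tan(+21.743°) = 0.4188, so h₀ = 1.1387 rad = 65.24°.

h₀ = 65.2°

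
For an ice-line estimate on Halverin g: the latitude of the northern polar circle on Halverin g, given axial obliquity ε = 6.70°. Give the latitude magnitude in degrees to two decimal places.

The polar circle is the lowest latitude that experiences at least one full rotation of continuous daylight at the northern-summer solstice; it lies at |φ| = 90° − ε = 90° − 6.70° = 83.30°.

83.30°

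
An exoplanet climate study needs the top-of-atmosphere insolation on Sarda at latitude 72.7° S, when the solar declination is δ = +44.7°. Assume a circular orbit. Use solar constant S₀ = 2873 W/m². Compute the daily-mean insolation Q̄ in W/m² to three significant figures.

Q̄ ≈ 0.00 W/m²

cos H₀ = −tan(-72.7°) tan(+44.700°) = 3.1772 ≥ 1 ⇒ polar night, H₀ = 0 and Q̄ = 0.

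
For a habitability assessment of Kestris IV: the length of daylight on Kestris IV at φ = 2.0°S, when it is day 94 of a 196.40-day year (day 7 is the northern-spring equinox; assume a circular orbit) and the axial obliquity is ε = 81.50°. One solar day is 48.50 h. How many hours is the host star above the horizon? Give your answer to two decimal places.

24.05 h

Solar longitude: λ_s = 360° × (94 − 7)/196.40 = 159.470°.
sin δ = sin 81.50° × sin 159.470° = 0.34684, so δ = +20.294°.
cos H₀ = −tan φ · tan δ = −tan(-2.0°) × tan(+20.294°) = 0.0129, so H₀ = 1.5579 rad = 89.26°.
Daylight = 2H₀/(2π) × 48.50 h = (1.5579/π) × 48.50 = 24.05 h.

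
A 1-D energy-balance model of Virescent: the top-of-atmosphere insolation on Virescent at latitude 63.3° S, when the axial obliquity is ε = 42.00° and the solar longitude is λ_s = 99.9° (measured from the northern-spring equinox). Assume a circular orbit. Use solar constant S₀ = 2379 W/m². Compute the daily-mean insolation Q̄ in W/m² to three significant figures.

Solar declination: sin δ = sin ε · sin λ_s = sin 42.00° × sin 99.9° = 0.65917, so δ = +41.236°.
cos H₀ = −tan(-63.3°) tan(+41.236°) = 1.7428 ≥ 1 ⇒ polar night, H₀ = 0 and Q̄ = 0.

Q̄ ≈ 0.00 W/m²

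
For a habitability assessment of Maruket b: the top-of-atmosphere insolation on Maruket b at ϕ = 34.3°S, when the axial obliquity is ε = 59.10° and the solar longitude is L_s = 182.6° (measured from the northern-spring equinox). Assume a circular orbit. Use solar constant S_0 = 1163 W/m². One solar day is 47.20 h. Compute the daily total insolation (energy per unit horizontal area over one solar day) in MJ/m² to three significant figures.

Solar declination: sin δ = sin ε · sin L_s = sin 59.10° × sin 182.6° = -0.03892, so δ = -2.231°.
cos h₀ = −tan(-34.3°) tan(-2.231°) = -0.0266, h₀ = 1.5974 rad.
Bracket: h₀ sin ϕ sin δ + cos ϕ cos δ sin h₀ = 1.5974×-0.56353×-0.03892 + 0.82610×0.99924×0.99965 = 0.035035 + 0.825183 = 0.860218.
Q̄ = (S_0/π) × [bracket] = (1163/π) × 0.860218 = 318.45 W/m².
Daily total = Q̄ × 47.20 h × 3600 s/h = 318.45 × 47.20 × 3600 / 10⁶ = 54.11 MJ/m².

54.1 MJ/m²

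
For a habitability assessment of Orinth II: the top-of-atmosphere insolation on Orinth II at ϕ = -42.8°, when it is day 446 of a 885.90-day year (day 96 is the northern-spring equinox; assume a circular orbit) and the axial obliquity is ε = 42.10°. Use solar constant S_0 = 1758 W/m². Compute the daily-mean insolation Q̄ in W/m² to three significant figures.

Solar longitude: L_s = 360° × (446 − 96)/885.90 = 142.228°.
sin δ = sin 42.10° × sin 142.228° = 0.41065, so δ = +24.246°.
cos h₀ = −tan(-42.8°) tan(+24.246°) = 0.4171, h₀ = 1.1406 rad.
Bracket: h₀ sin ϕ sin δ + cos ϕ cos δ sin h₀ = 1.1406×-0.67944×0.41065 + 0.73373×0.91179×0.90888 = -0.318241 + 0.608048 = 0.289807.
Q̄ = (S_0/π) × [bracket] = (1758/π) × 0.289807 = 162.2 W/m².

Q̄ ≈ 162 W/m²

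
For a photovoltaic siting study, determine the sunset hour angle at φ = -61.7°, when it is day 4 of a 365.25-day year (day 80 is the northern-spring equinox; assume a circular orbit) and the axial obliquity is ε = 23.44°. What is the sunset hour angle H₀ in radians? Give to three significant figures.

H₀ = 2.45 rad

Solar longitude: λ_s = 360° × (4 − 80)/365.25 = -74.908°, i.e. -74.908° + 360° = 285.092°.
sin δ = sin 23.44° × sin 285.092° = -0.38407, so δ = -22.586°.
cos H₀ = −tan φ · tan δ = −tan(-61.7°) × tan(-22.586°) = -0.7725, so H₀ = 2.4536 rad = 140.58°.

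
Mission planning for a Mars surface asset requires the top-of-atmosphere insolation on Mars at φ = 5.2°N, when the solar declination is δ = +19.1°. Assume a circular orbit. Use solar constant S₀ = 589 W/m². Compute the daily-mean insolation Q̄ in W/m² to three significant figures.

Q̄ ≈ 185 W/m²

cos H₀ = −tan(+5.2°) tan(+19.100°) = -0.0315, H₀ = 1.6023 rad.
Bracket: H₀ sin φ sin δ + cos φ cos δ sin H₀ = 1.6023×0.09063×0.32722 + 0.99588×0.94495×0.99950 = 0.047518 + 0.940586 = 0.988104.
Q̄ = (S₀/π) × [bracket] = (589/π) × 0.988104 = 185.3 W/m².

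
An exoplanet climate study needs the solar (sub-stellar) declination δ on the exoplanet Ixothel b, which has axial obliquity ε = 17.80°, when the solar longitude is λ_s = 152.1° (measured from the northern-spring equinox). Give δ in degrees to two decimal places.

sin δ = sin ε · sin λ_s = sin 17.80° × sin 152.1° = 0.143044.
δ = arcsin(0.143044) = +8.22°.

δ = +8.22°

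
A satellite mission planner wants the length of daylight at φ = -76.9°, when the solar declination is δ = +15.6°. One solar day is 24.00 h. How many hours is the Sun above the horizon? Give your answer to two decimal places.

0.00 h

cos H₀ = −tan φ · tan δ = 1.1998 ≥ 1, so the Sun never rises (polar night) and H₀ = 0.
Daylight = 2H₀/(2π) × 24.00 h = (0.0000/π) × 24.00 = 0.00 h.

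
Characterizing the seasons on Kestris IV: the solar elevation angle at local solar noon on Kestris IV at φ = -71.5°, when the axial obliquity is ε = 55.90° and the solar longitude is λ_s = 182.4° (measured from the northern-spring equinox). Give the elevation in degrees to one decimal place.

Solar declination: sin δ = sin ε · sin λ_s = sin 55.90° × sin 182.4° = -0.03468, so δ = -1.987°.
At local noon the hour angle is zero, so the zenith angle equals |φ − δ| = |-71.5° − (-1.987°)| = 69.513°.
Elevation = 90° − 69.513° = 20.5°.

20.5°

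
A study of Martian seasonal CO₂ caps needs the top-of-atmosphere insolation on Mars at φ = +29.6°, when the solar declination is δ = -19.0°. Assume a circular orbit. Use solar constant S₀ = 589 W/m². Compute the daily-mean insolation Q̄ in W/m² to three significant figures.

Q̄ ≈ 110 W/m²

cos H₀ = −tan(+29.6°) tan(-19.000°) = 0.1956, H₀ = 1.3739 rad.
Bracket: H₀ sin φ sin δ + cos φ cos δ sin H₀ = 1.3739×0.49394×-0.32557 + 0.86949×0.94552×0.98068 = -0.220940 + 0.806237 = 0.585297.
Q̄ = (S₀/π) × [bracket] = (589/π) × 0.585297 = 109.7 W/m².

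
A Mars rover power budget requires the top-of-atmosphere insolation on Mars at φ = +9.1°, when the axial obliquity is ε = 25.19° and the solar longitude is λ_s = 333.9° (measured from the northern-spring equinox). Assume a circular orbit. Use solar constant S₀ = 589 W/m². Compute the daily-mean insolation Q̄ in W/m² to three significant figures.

Solar declination: sin δ = sin ε · sin λ_s = sin 25.19° × sin 333.9° = -0.18725, so δ = -10.792°.
cos H₀ = −tan(+9.1°) tan(-10.792°) = 0.0305, H₀ = 1.5403 rad.
Bracket: H₀ sin φ sin δ + cos φ cos δ sin H₀ = 1.5403×0.15816×-0.18725 + 0.98741×0.98231×0.99953 = -0.045617 + 0.969487 = 0.923870.
Q̄ = (S₀/π) × [bracket] = (589/π) × 0.923870 = 173.2 W/m².

Q̄ ≈ 173 W/m²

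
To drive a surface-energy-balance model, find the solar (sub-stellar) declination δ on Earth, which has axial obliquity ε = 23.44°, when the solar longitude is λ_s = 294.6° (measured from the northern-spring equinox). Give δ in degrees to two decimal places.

sin δ = sin ε · sin λ_s = sin 23.44° × sin 294.6° = -0.361684.
δ = arcsin(-0.361684) = -21.20°.

δ = -21.20°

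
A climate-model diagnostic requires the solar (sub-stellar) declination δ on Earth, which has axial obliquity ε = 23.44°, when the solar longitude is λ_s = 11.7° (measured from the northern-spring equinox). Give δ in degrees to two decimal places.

sin δ = sin ε · sin λ_s = sin 23.44° × sin 11.7° = 0.080666.
δ = arcsin(0.080666) = +4.63°.

δ = +4.63°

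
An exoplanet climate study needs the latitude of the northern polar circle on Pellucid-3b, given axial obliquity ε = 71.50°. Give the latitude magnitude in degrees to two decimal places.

The polar circle is the lowest latitude that experiences at least one full rotation of continuous daylight at the northern-summer solstice; it lies at |φ| = 90° − ε = 90° − 71.50° = 18.50°.

18.50°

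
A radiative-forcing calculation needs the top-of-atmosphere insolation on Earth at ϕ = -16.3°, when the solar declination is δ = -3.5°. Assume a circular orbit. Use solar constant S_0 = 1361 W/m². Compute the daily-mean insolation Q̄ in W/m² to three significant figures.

cos h₀ = −tan(-16.3°) tan(-3.500°) = -0.0179, h₀ = 1.5887 rad.
Bracket: h₀ sin ϕ sin δ + cos ϕ cos δ sin h₀ = 1.5887×-0.28067×-0.06105 + 0.95981×0.99813×0.99984 = 0.027222 + 0.957862 = 0.985084.
Q̄ = (S_0/π) × [bracket] = (1361/π) × 0.985084 = 426.8 W/m².

Q̄ ≈ 427 W/m²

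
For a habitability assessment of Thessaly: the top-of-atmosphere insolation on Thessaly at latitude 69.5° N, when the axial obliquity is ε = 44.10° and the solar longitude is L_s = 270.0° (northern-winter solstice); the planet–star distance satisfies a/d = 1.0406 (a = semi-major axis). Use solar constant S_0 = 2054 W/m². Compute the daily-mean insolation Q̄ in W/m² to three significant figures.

Solar declination: sin δ = sin ε · sin L_s = sin 44.10° × sin 270.0° = -0.69591, so δ = -44.100°.
cos h₀ = −tan(+69.5°) tan(-44.100°) = 2.5919 ≥ 1 ⇒ polar night, h₀ = 0 and Q̄ = 0.
Inverse-square distance factor (a/d)² = 1.0406² = 1.082848.

Q̄ ≈ 0.00 W/m²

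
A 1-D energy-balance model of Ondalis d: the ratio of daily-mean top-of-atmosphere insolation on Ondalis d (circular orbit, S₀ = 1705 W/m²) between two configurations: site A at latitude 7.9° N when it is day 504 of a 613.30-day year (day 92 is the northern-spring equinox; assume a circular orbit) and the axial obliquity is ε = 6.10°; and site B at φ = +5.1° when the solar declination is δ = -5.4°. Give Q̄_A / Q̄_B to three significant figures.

— Configuration A (φ=+7.9°):
Solar longitude: λ_s = 360° × (504 − 92)/613.30 = 241.839°.
sin δ = sin 6.10° × sin 241.839° = -0.09369, so δ = -5.376°.
cos H₀ = −tan(+7.9°) tan(-5.376°) = 0.0131, H₀ = 1.5577 rad.
Bracket: H₀ sin φ sin δ + cos φ cos δ sin H₀ = 1.5577×0.13744×-0.09369 + 0.99051×0.99560×0.99991 = -0.020058 + 0.986063 = 0.966005.
Q̄ = (S₀/π) × [bracket] = (1705/π) × 0.966005 = 524.27 W/m².
— Configuration B (φ=+5.1°):
cos H₀ = −tan(+5.1°) tan(-5.400°) = 0.0084, H₀ = 1.5624 rad.
Bracket: H₀ sin φ sin δ + cos φ cos δ sin H₀ = 1.5624×0.08889×-0.09411 + 0.99604×0.99556×0.99996 = -0.013070 + 0.991578 = 0.978508.
Q̄ = (S₀/π) × [bracket] = (1705/π) × 0.978508 = 531.05 W/m².
Ratio Q̄_A / Q̄_B = 524.27 / 531.05 = 0.9872.

Q̄_A / Q̄_B ≈ 0.987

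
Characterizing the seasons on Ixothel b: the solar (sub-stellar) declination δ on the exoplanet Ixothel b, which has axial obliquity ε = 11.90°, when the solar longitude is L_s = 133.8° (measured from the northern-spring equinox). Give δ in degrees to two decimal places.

sin δ = sin ε · sin L_s = sin 11.90° × sin 133.8° = 0.148830.
δ = arcsin(0.148830) = +8.56°.

δ = +8.56°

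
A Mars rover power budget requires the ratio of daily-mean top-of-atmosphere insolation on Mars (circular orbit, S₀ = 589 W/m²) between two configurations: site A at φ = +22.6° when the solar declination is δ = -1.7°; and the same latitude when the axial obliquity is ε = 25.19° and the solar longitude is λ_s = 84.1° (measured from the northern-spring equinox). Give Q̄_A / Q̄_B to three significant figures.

Q̄_A / Q̄_B ≈ 0.817

— Configuration A (φ=+22.6°):
cos H₀ = −tan(+22.6°) tan(-1.700°) = 0.0124, H₀ = 1.5584 rad.
Bracket: H₀ sin φ sin δ + cos φ cos δ sin H₀ = 1.5584×0.38430×-0.02967 + 0.92321×0.99956×0.99992 = -0.017769 + 0.922730 = 0.904961.
Q̄ = (S₀/π) × [bracket] = (589/π) × 0.904961 = 169.67 W/m².
— Configuration B (φ=+22.6°):
Solar declination: sin δ = sin ε · sin λ_s = sin 25.19° × sin 84.1° = 0.42337, so δ = +25.047°.
cos H₀ = −tan(+22.6°) tan(+25.047°) = -0.1945, H₀ = 1.7666 rad.
Bracket: H₀ sin φ sin δ + cos φ cos δ sin H₀ = 1.7666×0.38430×0.42337 + 0.92321×0.90596×0.98090 = 0.287428 + 0.820416 = 1.107844.
Q̄ = (S₀/π) × [bracket] = (589/π) × 1.107844 = 207.70 W/m².
Ratio Q̄_A / Q̄_B = 169.67 / 207.70 = 0.8169.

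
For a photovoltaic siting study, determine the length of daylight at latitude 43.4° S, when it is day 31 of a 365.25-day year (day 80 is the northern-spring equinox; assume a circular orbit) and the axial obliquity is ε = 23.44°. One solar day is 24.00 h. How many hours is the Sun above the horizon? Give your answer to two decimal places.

Solar longitude: L_s = 360° × (31 − 80)/365.25 = -48.296°, i.e. -48.296° + 360° = 311.704°.
sin δ = sin 23.44° × sin 311.704° = -0.29698, so δ = -17.277°.
cos h₀ = −tan ϕ · tan δ = −tan(-43.4°) × tan(-17.277°) = -0.2941, so h₀ = 1.8693 rad = 107.10°.
Daylight = 2h₀/(2π) × 24.00 h = (1.8693/π) × 24.00 = 14.28 h.

14.28 h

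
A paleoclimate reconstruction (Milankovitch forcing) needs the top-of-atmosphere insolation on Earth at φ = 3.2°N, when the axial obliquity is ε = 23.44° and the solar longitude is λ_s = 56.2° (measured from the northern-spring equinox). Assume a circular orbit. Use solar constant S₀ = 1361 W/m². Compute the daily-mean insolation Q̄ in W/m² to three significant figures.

Q̄ ≈ 421 W/m²

Solar declination: sin δ = sin ε · sin λ_s = sin 23.44° × sin 56.2° = 0.33056, so δ = +19.303°.
cos H₀ = −tan(+3.2°) tan(+19.303°) = -0.0196, H₀ = 1.5904 rad.
Bracket: H₀ sin φ sin δ + cos φ cos δ sin H₀ = 1.5904×0.05582×0.33056 + 0.99844×0.94379×0.99981 = 0.029346 + 0.942139 = 0.971485.
Q̄ = (S₀/π) × [bracket] = (1361/π) × 0.971485 = 420.9 W/m².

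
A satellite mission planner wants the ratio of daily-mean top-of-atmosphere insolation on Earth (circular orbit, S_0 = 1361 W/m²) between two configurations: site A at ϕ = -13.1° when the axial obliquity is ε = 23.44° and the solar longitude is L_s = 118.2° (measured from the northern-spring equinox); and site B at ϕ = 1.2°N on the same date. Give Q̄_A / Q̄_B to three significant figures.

Q̄_A / Q̄_B ≈ 0.834

— Configuration A (ϕ=-13.1°):
Solar declination: sin δ = sin ε · sin L_s = sin 23.44° × sin 118.2° = 0.35057, so δ = +20.522°.
cos h₀ = −tan(-13.1°) tan(+20.522°) = 0.0871, h₀ = 1.4836 rad.
Bracket: h₀ sin ϕ sin δ + cos ϕ cos δ sin h₀ = 1.4836×-0.22665×0.35057 + 0.97398×0.93654×0.99620 = -0.117882 + 0.908705 = 0.790823.
Q̄ = (S_0/π) × [bracket] = (1361/π) × 0.790823 = 342.60 W/m².
— Configuration B (ϕ=+1.2°):
cos h₀ = −tan(+1.2°) tan(+20.522°) = -0.0078, h₀ = 1.5786 rad.
Bracket: h₀ sin ϕ sin δ + cos ϕ cos δ sin h₀ = 1.5786×0.02094×0.35057 + 0.99978×0.93654×0.99997 = 0.011588 + 0.936306 = 0.947894.
Q̄ = (S_0/π) × [bracket] = (1361/π) × 0.947894 = 410.65 W/m².
Ratio Q̄_A / Q̄_B = 342.60 / 410.65 = 0.8343.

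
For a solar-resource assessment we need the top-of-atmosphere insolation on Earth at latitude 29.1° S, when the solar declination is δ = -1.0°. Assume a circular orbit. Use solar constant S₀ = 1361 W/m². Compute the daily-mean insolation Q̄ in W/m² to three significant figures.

cos H₀ = −tan(-29.1°) tan(-1.000°) = -0.0097, H₀ = 1.5805 rad.
Bracket: H₀ sin φ sin δ + cos φ cos δ sin H₀ = 1.5805×-0.48634×-0.01745 + 0.87377×0.99985×0.99995 = 0.013413 + 0.873595 = 0.887008.
Q̄ = (S₀/π) × [bracket] = (1361/π) × 0.887008 = 384.3 W/m².

Q̄ ≈ 384 W/m²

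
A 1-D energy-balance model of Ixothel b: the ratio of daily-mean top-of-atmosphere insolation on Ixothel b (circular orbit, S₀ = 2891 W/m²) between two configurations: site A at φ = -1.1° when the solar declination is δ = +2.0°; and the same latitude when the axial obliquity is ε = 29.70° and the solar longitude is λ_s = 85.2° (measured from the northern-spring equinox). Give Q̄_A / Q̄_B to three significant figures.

Q̄_A / Q̄_B ≈ 1.17

— Configuration A (φ=-1.1°):
cos H₀ = −tan(-1.1°) tan(+2.000°) = 0.0007, H₀ = 1.5701 rad.
Bracket: H₀ sin φ sin δ + cos φ cos δ sin H₀ = 1.5701×-0.01920×0.03490 + 0.99982×0.99939×1.00000 = -0.001052 + 0.999210 = 0.998158.
Q̄ = (S₀/π) × [bracket] = (2891/π) × 0.998158 = 918.54 W/m².
— Configuration B (φ=-1.1°):
Solar declination: sin δ = sin ε · sin λ_s = sin 29.70° × sin 85.2° = 0.49372, so δ = +29.585°.
cos H₀ = −tan(-1.1°) tan(+29.585°) = 0.0109, H₀ = 1.5599 rad.
Bracket: H₀ sin φ sin δ + cos φ cos δ sin H₀ = 1.5599×-0.01920×0.49372 + 0.99982×0.86962×0.99994 = -0.014787 + 0.869411 = 0.854624.
Q̄ = (S₀/π) × [bracket] = (2891/π) × 0.854624 = 786.45 W/m².
Ratio Q̄_A / Q̄_B = 918.54 / 786.45 = 1.168.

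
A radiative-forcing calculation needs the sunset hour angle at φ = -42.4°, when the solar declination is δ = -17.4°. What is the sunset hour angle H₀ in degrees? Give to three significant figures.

cos H₀ = −tan φ · tan δ = −tan(-42.4°) × tan(-17.400°) = -0.2862, so H₀ = 1.8610 rad = 106.63°.

H₀ = 107°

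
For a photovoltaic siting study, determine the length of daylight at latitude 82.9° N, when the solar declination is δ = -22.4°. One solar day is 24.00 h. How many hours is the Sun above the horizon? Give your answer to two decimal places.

0.00 h

cos h₀ = −tan ϕ · tan δ = 3.3091 ≥ 1, so the Sun never rises (polar night) and h₀ = 0.
Daylight = 2h₀/(2π) × 24.00 h = (0.0000/π) × 24.00 = 0.00 h.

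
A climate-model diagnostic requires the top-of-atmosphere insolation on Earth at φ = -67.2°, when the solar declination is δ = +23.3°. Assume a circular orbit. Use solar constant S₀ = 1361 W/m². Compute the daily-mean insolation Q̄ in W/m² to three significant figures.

cos H₀ = −tan(-67.2°) tan(+23.300°) = 1.0245 ≥ 1 ⇒ polar night, H₀ = 0 and Q̄ = 0.

Q̄ ≈ 0.00 W/m²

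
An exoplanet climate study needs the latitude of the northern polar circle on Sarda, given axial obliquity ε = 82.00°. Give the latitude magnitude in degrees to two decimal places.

8.00°

The polar circle is the lowest latitude that experiences at least one full rotation of continuous daylight at the northern-summer solstice; it lies at |φ| = 90° − ε = 90° − 82.00° = 8.00°.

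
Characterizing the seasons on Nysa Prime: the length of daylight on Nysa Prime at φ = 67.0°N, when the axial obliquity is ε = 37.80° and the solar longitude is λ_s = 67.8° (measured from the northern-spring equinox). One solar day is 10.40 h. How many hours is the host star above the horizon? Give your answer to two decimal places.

10.40 h

Solar declination: sin δ = sin ε · sin λ_s = sin 37.80° × sin 67.8° = 0.56747, so δ = +34.574°.
Sunrise equation: cos H₀ = −tan φ · tan δ = -1.6236 ≤ −1, so the host star never sets (polar day) and H₀ = π.
Daylight = 2H₀/(2π) × 10.40 h = (3.1416/π) × 10.40 = 10.40 h.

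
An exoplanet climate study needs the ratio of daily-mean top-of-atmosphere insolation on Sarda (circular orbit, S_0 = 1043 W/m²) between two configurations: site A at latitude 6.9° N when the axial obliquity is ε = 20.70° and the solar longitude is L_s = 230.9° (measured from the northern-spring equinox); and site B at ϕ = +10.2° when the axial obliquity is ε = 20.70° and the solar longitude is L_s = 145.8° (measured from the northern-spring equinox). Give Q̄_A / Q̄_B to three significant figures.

Q̄_A / Q̄_B ≈ 0.885

— Configuration A (ϕ=+6.9°):
Solar declination: sin δ = sin ε · sin L_s = sin 20.70° × sin 230.9° = -0.27431, so δ = -15.921°.
cos h₀ = −tan(+6.9°) tan(-15.921°) = 0.0345, h₀ = 1.5363 rad.
Bracket: h₀ sin ϕ sin δ + cos ϕ cos δ sin h₀ = 1.5363×0.12014×-0.27431 + 0.99276×0.96164×0.99940 = -0.050630 + 0.954105 = 0.903475.
Q̄ = (S_0/π) × [bracket] = (1043/π) × 0.903475 = 299.95 W/m².
— Configuration B (ϕ=+10.2°):
Solar declination: sin δ = sin ε · sin L_s = sin 20.70° × sin 145.8° = 0.19868, so δ = +11.460°.
cos h₀ = −tan(+10.2°) tan(+11.460°) = -0.0365, h₀ = 1.6073 rad.
Bracket: h₀ sin ϕ sin δ + cos ϕ cos δ sin h₀ = 1.6073×0.17708×0.19868 + 0.98420×0.98006×0.99933 = 0.056548 + 0.963929 = 1.020477.
Q̄ = (S_0/π) × [bracket] = (1043/π) × 1.020477 = 338.80 W/m².
Ratio Q̄_A / Q̄_B = 299.95 / 338.80 = 0.8853.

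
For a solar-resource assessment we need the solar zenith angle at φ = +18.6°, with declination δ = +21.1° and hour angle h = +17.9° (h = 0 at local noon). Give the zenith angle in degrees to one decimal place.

cos θ_z = sin φ sin δ + cos φ cos δ cos h = 0.114824 + 0.841423 = 0.956247.
θ_z = arccos(0.956247) = 17.0°.

θ_z = 17.0°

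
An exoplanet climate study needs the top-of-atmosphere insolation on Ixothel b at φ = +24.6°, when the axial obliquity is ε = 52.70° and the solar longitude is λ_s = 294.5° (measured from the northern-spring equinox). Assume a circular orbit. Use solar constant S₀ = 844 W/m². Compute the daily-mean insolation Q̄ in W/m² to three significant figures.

Q̄ ≈ 61.2 W/m²

Solar declination: sin δ = sin ε · sin λ_s = sin 52.70° × sin 294.5° = -0.72385, so δ = -46.373°.
cos H₀ = −tan(+24.6°) tan(-46.373°) = 0.4803, H₀ = 1.0698 rad.
Bracket: H₀ sin φ sin δ + cos φ cos δ sin H₀ = 1.0698×0.41628×-0.72385 + 0.90924×0.68996×0.87709 = -0.322357 + 0.550233 = 0.227876.
Q̄ = (S₀/π) × [bracket] = (844/π) × 0.227876 = 61.22 W/m².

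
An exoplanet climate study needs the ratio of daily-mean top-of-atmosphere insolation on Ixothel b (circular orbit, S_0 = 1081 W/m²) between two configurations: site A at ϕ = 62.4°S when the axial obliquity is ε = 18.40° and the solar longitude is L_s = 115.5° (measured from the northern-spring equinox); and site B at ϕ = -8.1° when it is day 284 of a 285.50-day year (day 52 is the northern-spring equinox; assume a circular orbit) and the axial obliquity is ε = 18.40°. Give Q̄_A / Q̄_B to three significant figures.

— Configuration A (ϕ=-62.4°):
Solar declination: sin δ = sin ε · sin L_s = sin 18.40° × sin 115.5° = 0.28490, so δ = +16.553°.
cos h₀ = −tan(-62.4°) tan(+16.553°) = 0.5685, h₀ = 0.9661 rad.
Bracket: h₀ sin ϕ sin δ + cos ϕ cos δ sin h₀ = 0.9661×-0.88620×0.28490 + 0.46330×0.95856×0.82267 = -0.243919 + 0.365348 = 0.121429.
Q̄ = (S_0/π) × [bracket] = (1081/π) × 0.121429 = 41.783 W/m².
— Configuration B (ϕ=-8.1°):
Solar longitude: L_s = 360° × (284 − 52)/285.50 = 292.539°.
sin δ = sin 18.40° × sin 292.539° = -0.29154, so δ = -16.950°.
cos h₀ = −tan(-8.1°) tan(-16.950°) = -0.0434, h₀ = 1.6142 rad.
Bracket: h₀ sin ϕ sin δ + cos ϕ cos δ sin h₀ = 1.6142×-0.14090×-0.29154 + 0.99002×0.95656×0.99906 = 0.066308 + 0.946123 = 1.012431.
Q̄ = (S_0/π) × [bracket] = (1081/π) × 1.012431 = 348.37 W/m².
Ratio Q̄_A / Q̄_B = 41.783 / 348.37 = 0.1199.

Q̄_A / Q̄_B ≈ 0.120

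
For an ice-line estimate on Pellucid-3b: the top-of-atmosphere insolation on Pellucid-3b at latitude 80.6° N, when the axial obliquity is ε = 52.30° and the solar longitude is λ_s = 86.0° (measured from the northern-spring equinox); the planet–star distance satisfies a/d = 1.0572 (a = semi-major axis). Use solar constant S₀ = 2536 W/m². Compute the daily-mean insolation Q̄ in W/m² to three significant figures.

Solar declination: sin δ = sin ε · sin λ_s = sin 52.30° × sin 86.0° = 0.78930, so δ = +52.120°.
cos H₀ = −tan(+80.6°) tan(+52.120°) = -7.7649 ≤ −1 ⇒ polar day, H₀ = π.
Bracket: H₀ sin φ sin δ + cos φ cos δ sin H₀ = 3.1416×0.98657×0.78930 + 0.16333×0.61401×0.00000 = 2.446363 + 0.000000 = 2.446363.
Inverse-square distance factor (a/d)² = 1.0572² = 1.117672.
Q̄ = (S₀/π) × 1.117672 × [bracket] = (2536/π) × 1.117672 × 2.446363 = 2207 W/m².

Q̄ ≈ 2.21e+03 W/m²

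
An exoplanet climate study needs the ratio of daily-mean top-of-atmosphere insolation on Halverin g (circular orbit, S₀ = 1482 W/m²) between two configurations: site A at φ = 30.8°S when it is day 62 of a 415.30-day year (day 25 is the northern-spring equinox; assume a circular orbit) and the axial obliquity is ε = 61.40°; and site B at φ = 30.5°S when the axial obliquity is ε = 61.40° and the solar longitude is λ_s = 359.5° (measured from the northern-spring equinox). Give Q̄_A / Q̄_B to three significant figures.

— Configuration A (φ=-30.8°):
Solar longitude: λ_s = 360° × (62 − 25)/415.30 = 32.073°.
sin δ = sin 61.40° × sin 32.073° = 0.46621, so δ = +27.789°.
cos H₀ = −tan(-30.8°) tan(+27.789°) = 0.3141, H₀ = 1.2512 rad.
Bracket: H₀ sin φ sin δ + cos φ cos δ sin H₀ = 1.2512×-0.51204×0.46621 + 0.85896×0.88467×0.94937 = -0.298684 + 0.721423 = 0.422739.
Q̄ = (S₀/π) × [bracket] = (1482/π) × 0.422739 = 199.42 W/m².
— Configuration B (φ=-30.5°):
Solar declination: sin δ = sin ε · sin λ_s = sin 61.40° × sin 359.5° = -0.00766, so δ = -0.439°.
cos H₀ = −tan(-30.5°) tan(-0.439°) = -0.0045, H₀ = 1.5753 rad.
Bracket: H₀ sin φ sin δ + cos φ cos δ sin H₀ = 1.5753×-0.50754×-0.00766 + 0.86163×0.99997×0.99999 = 0.006124 + 0.861596 = 0.867720.
Q̄ = (S₀/π) × [bracket] = (1482/π) × 0.867720 = 409.33 W/m².
Ratio Q̄_A / Q̄_B = 199.42 / 409.33 = 0.4872.

Q̄_A / Q̄_B ≈ 0.487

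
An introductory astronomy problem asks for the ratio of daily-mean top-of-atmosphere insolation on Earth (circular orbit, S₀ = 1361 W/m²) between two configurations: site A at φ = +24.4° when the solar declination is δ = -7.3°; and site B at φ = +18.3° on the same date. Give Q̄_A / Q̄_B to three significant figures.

— Configuration A (φ=+24.4°):
cos H₀ = −tan(+24.4°) tan(-7.300°) = 0.0581, H₀ = 1.5127 rad.
Bracket: H₀ sin φ sin δ + cos φ cos δ sin H₀ = 1.5127×0.41310×-0.12706 + 0.91068×0.99189×0.99831 = -0.079399 + 0.901768 = 0.822369.
Q̄ = (S₀/π) × [bracket] = (1361/π) × 0.822369 = 356.27 W/m².
— Configuration B (φ=+18.3°):
cos H₀ = −tan(+18.3°) tan(-7.300°) = 0.0424, H₀ = 1.5284 rad.
Bracket: H₀ sin φ sin δ + cos φ cos δ sin H₀ = 1.5284×0.31399×-0.12706 + 0.94943×0.99189×0.99910 = -0.060976 + 0.940883 = 0.879907.
Q̄ = (S₀/π) × [bracket] = (1361/π) × 0.879907 = 381.19 W/m².
Ratio Q̄_A / Q̄_B = 356.27 / 381.19 = 0.9346.

Q̄_A / Q̄_B ≈ 0.935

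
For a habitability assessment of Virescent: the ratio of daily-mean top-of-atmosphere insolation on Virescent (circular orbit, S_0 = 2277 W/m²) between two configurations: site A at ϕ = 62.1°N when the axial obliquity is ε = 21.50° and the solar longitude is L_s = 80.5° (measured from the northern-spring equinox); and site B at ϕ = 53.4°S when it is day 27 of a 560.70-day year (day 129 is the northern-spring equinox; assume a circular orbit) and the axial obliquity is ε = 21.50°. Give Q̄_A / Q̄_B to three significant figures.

Q̄_A / Q̄_B ≈ 1.01

— Configuration A (ϕ=+62.1°):
Solar declination: sin δ = sin ε · sin L_s = sin 21.50° × sin 80.5° = 0.36147, so δ = +21.191°.
cos h₀ = −tan(+62.1°) tan(+21.191°) = -0.7322, h₀ = 2.3924 rad.
Bracket: h₀ sin ϕ sin δ + cos ϕ cos δ sin h₀ = 2.3924×0.88377×0.36147 + 0.46793×0.93238×0.68107 = 0.764267 + 0.297143 = 1.061410.
Q̄ = (S_0/π) × [bracket] = (2277/π) × 1.061410 = 769.30 W/m².
— Configuration B (ϕ=-53.4°):
Solar longitude: L_s = 360° × (27 − 129)/560.70 = -65.490°, i.e. -65.490° + 360° = 294.510°.
sin δ = sin 21.50° × sin 294.510° = -0.33347, so δ = -19.480°.
cos h₀ = −tan(-53.4°) tan(-19.480°) = -0.4763, h₀ = 2.0672 rad.
Bracket: h₀ sin ϕ sin δ + cos ϕ cos δ sin h₀ = 2.0672×-0.80282×-0.33347 + 0.59622×0.94276×0.87929 = 0.553423 + 0.494242 = 1.047665.
Q̄ = (S_0/π) × [bracket] = (2277/π) × 1.047665 = 759.34 W/m².
Ratio Q̄_A / Q̄_B = 769.30 / 759.34 = 1.013.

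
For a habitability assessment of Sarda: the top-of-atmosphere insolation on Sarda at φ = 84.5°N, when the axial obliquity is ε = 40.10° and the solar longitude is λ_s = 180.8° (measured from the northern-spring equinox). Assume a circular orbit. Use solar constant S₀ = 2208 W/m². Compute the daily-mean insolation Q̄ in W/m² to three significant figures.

Solar declination: sin δ = sin ε · sin λ_s = sin 40.10° × sin 180.8° = -0.00899, so δ = -0.515°.
cos H₀ = −tan(+84.5°) tan(-0.515°) = 0.0934, H₀ = 1.4773 rad.
Bracket: H₀ sin φ sin δ + cos φ cos δ sin H₀ = 1.4773×0.99540×-0.00899 + 0.09585×0.99996×0.99563 = -0.013220 + 0.095427 = 0.082207.
Q̄ = (S₀/π) × [bracket] = (2208/π) × 0.082207 = 57.78 W/m².

Q̄ ≈ 57.8 W/m²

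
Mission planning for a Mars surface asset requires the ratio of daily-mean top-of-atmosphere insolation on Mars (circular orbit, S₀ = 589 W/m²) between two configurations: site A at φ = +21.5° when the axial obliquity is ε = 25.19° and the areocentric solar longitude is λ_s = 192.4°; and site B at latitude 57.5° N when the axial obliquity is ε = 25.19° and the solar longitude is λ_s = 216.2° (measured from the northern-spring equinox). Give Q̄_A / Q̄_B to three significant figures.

Q̄_A / Q̄_B ≈ 3.79

— Configuration A (φ=+21.5°):
sin δ = sin 25.19° × sin 192.4° = -0.09140, so δ = -5.244°.
cos H₀ = −tan(+21.5°) tan(-5.244°) = 0.0362, H₀ = 1.5346 rad.
Bracket: H₀ sin φ sin δ + cos φ cos δ sin H₀ = 1.5346×0.36650×-0.09140 + 0.93042×0.99581×0.99935 = -0.051406 + 0.925919 = 0.874513.
Q̄ = (S₀/π) × [bracket] = (589/π) × 0.874513 = 163.96 W/m².
— Configuration B (φ=+57.5°):
Solar declination: sin δ = sin ε · sin λ_s = sin 25.19° × sin 216.2° = -0.25137, so δ = -14.559°.
cos H₀ = −tan(+57.5°) tan(-14.559°) = 0.4077, H₀ = 1.1509 rad.
Bracket: H₀ sin φ sin δ + cos φ cos δ sin H₀ = 1.1509×0.84339×-0.25137 + 0.53730×0.96789×0.91313 = -0.243994 + 0.474871 = 0.230877.
Q̄ = (S₀/π) × [bracket] = (589/π) × 0.230877 = 43.286 W/m².
Ratio Q̄_A / Q̄_B = 163.96 / 43.286 = 3.788.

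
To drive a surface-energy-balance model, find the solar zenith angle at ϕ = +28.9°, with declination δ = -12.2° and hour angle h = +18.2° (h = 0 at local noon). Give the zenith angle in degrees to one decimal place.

cos θ_z = sin ϕ sin δ + cos ϕ cos δ cos h = -0.102130 + 0.812884 = 0.710754.
θ_z = arccos(0.710754) = 44.7°.

θ_z = 44.7°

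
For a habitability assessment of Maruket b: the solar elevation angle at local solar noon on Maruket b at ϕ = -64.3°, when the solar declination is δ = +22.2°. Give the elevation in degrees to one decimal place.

3.5°

At local noon the hour angle is zero, so the zenith angle equals |ϕ − δ| = |-64.3° − (+22.200°)| = 86.500°.
Elevation = 90° − 86.500° = 3.5°.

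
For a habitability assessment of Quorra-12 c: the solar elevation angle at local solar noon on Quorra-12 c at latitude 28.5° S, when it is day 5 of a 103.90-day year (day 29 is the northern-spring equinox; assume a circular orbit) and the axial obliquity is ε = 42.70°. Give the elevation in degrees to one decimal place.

Solar longitude: λ_s = 360° × (5 − 29)/103.90 = -83.157°, i.e. -83.157° + 360° = 276.843°.
sin δ = sin 42.70° × sin 276.843° = -0.67333, so δ = -42.324°.
At local noon the hour angle is zero, so the zenith angle equals |φ − δ| = |-28.5° − (-42.324°)| = 13.824°.
Elevation = 90° − 13.824° = 76.2°.

76.2°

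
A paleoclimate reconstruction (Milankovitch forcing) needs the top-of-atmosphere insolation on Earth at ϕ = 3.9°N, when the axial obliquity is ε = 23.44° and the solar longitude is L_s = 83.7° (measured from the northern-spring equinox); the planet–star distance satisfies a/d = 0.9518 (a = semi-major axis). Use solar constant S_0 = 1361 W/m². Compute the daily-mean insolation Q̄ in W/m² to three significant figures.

Q̄ ≈ 376 W/m²

Solar declination: sin δ = sin ε · sin L_s = sin 23.44° × sin 83.7° = 0.39539, so δ = +23.290°.
cos h₀ = −tan(+3.9°) tan(+23.290°) = -0.0293, h₀ = 1.6001 rad.
Bracket: h₀ sin ϕ sin δ + cos ϕ cos δ sin h₀ = 1.6001×0.06802×0.39539 + 0.99768×0.91851×0.99957 = 0.043034 + 0.915985 = 0.959019.
Inverse-square distance factor (a/d)² = 0.9518² = 0.905923.
Q̄ = (S_0/π) × 0.905923 × [bracket] = (1361/π) × 0.905923 × 0.959019 = 376.4 W/m².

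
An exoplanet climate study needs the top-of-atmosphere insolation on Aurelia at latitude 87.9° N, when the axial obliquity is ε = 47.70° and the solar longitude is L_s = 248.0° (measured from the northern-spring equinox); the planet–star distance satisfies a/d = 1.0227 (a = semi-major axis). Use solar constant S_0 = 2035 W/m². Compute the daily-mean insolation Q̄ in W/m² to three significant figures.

Solar declination: sin δ = sin ε · sin L_s = sin 47.70° × sin 248.0° = -0.68577, so δ = -43.297°.
cos h₀ = −tan(+87.9°) tan(-43.297°) = 25.6962 ≥ 1 ⇒ polar night, h₀ = 0 and Q̄ = 0.
Inverse-square distance factor (a/d)² = 1.0227² = 1.045915.

Q̄ ≈ 0.00 W/m²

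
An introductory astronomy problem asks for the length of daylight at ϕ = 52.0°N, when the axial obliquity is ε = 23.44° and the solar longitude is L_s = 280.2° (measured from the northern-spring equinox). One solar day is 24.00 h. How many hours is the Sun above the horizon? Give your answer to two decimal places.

Solar declination: sin δ = sin ε · sin L_s = sin 23.44° × sin 280.2° = -0.39150, so δ = -23.048°.
cos h₀ = −tan ϕ · tan δ = −tan(+52.0°) × tan(-23.048°) = 0.5446, so h₀ = 0.9949 rad = 57.00°.
Daylight = 2h₀/(2π) × 24.00 h = (0.9949/π) × 24.00 = 7.60 h.

7.60 h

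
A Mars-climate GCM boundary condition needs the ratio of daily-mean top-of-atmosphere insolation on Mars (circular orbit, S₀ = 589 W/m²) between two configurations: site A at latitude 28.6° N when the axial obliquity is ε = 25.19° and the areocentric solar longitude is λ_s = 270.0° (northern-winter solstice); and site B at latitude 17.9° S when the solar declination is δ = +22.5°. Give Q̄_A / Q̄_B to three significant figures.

Q̄_A / Q̄_B ≈ 0.713

— Configuration A (φ=+28.6°):
sin δ = sin 25.19° × sin 270.0° = -0.42562, so δ = -25.190°.
cos H₀ = −tan(+28.6°) tan(-25.190°) = 0.2564, H₀ = 1.3115 rad.
Bracket: H₀ sin φ sin δ + cos φ cos δ sin H₀ = 1.3115×0.47869×-0.42562 + 0.87798×0.90490×0.96656 = -0.267205 + 0.767917 = 0.500712.
Q̄ = (S₀/π) × [bracket] = (589/π) × 0.500712 = 93.876 W/m².
— Configuration B (φ=-17.9°):
cos H₀ = −tan(-17.9°) tan(+22.500°) = 0.1338, H₀ = 1.4366 rad.
Bracket: H₀ sin φ sin δ + cos φ cos δ sin H₀ = 1.4366×-0.30736×0.38268 + 0.95159×0.92388×0.99101 = -0.168974 + 0.871251 = 0.702277.
Q̄ = (S₀/π) × [bracket] = (589/π) × 0.702277 = 131.67 W/m².
Ratio Q̄_A / Q̄_B = 93.876 / 131.67 = 0.7130.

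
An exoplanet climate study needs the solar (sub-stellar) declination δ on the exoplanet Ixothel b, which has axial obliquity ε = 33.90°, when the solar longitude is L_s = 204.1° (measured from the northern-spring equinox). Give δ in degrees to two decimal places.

δ = -13.16°

sin δ = sin ε · sin L_s = sin 33.90° × sin 204.1° = -0.227744.
δ = arcsin(-0.227744) = -13.16°.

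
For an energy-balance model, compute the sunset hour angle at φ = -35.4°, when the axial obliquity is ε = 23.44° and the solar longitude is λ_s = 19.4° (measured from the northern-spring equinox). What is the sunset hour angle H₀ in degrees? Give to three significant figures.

Solar declination: sin δ = sin ε · sin λ_s = sin 23.44° × sin 19.4° = 0.13213, so δ = +7.593°.
cos H₀ = −tan φ · tan δ = −tan(-35.4°) × tan(+7.593°) = 0.0947, so H₀ = 1.4759 rad = 84.56°.

H₀ = 84.6°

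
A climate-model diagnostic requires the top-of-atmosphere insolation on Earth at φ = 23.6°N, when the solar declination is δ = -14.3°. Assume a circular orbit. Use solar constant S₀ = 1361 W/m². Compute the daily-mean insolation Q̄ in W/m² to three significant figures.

Q̄ ≈ 320 W/m²

cos H₀ = −tan(+23.6°) tan(-14.300°) = 0.1114, H₀ = 1.4592 rad.
Bracket: H₀ sin φ sin δ + cos φ cos δ sin H₀ = 1.4592×0.40035×-0.24700 + 0.91636×0.96902×0.99378 = -0.144295 + 0.882448 = 0.738153.
Q̄ = (S₀/π) × [bracket] = (1361/π) × 0.738153 = 319.8 W/m².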